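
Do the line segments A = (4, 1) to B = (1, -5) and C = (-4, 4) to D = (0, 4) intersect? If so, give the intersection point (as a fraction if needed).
No (intersection of containing lines falls outside at least one segment)

Parametrize and solve: t = -1/2, s = 19/8. At least one of these is outside [0, 1], so the segments do not intersect.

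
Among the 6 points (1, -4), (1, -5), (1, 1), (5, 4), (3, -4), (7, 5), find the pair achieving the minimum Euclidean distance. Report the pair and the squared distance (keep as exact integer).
Pair = ((1, -4), (1, -5)); squared distance = 1

Compute all C(6, 2) = 15 pairwise squared distances (x_i − x_j)² + (y_i − y_j)². The minimum is 1, attained by the pair ((1, -4), (1, -5)).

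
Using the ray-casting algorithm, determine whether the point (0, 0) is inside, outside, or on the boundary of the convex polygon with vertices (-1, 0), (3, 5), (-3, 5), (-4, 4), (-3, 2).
The point (0, 0) lies strictly outside the polygon

Cast a horizontal ray to the right from the query point and count how many polygon edges it crosses (each edge strictly once or zero times, handled with the usual half-open convention). 
Parity of crossings → even ⇒ outside.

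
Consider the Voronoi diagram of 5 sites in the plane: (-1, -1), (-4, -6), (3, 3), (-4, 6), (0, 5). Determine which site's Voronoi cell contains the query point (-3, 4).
Nearest site = (-4, 6)

The Voronoi cell of site s contains exactly those query points closer to s than to any other site. Compute squared distances from q = (-3, 4) to each site:
  (-4 − -3)² + (6 − 4)² = 5
  (0 − -3)² + (5 − 4)² = 10
  (-1 − -3)² + (-1 − 4)² = 29
  (3 − -3)² + (3 − 4)² = 37
  (-4 − -3)² + (-6 − 4)² = 101
Minimum is attained by (-4, 6), so q lies in its Voronoi cell.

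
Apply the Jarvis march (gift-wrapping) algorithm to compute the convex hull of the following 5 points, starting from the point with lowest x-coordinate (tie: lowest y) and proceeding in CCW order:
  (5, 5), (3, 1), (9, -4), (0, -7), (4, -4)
Hull (CCW) = [(0, -7), (9, -4), (5, 5), (3, 1)]

Jarvis march: at each step, from the current hull vertex p, select the next vertex q as the point such that every other point lies strictly to the left of (or on) the directed line p → q. (Equivalently: for every other point r, the cross product (q − p) × (r − p) ≥ 0.)
Starting point (lowest x, tie lowest y): (0, -7). Wrap until returning to start. Resulting hull: (0, -7), (9, -4), (5, 5), (3, 1).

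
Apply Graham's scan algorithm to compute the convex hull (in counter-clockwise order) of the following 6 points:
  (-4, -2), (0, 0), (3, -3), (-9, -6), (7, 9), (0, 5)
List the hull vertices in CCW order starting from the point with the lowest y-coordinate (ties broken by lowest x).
Hull (CCW) = [(-9, -6), (3, -3), (7, 9), (0, 5)]

Graham scan procedure:
  1. Find the pivot p₀ = point with lowest y (tie → lowest x): (-9, -6).
  2. Sort the remaining points by polar angle around p₀.
  3. Walk through sorted points, maintaining a stack; pop the top while the last three entries make a non-left turn (cross product ≤ 0).
  4. Final stack is the convex hull in CCW order: (-9, -6), (3, -3), (7, 9), (0, 5).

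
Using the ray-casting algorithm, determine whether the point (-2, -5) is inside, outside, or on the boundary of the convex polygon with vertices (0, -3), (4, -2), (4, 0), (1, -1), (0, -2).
The point (-2, -5) lies strictly outside the polygon

Cast a horizontal ray to the right from the query point and count how many polygon edges it crosses (each edge strictly once or zero times, handled with the usual half-open convention). 
Parity of crossings → even ⇒ outside.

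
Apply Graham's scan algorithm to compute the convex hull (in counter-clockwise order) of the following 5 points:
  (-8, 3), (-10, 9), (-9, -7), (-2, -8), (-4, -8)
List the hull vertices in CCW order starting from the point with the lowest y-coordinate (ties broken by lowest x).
Hull (CCW) = [(-4, -8), (-2, -8), (-10, 9), (-9, -7)]

Graham scan procedure:
  1. Find the pivot p₀ = point with lowest y (tie → lowest x): (-4, -8).
  2. Sort the remaining points by polar angle around p₀.
  3. Walk through sorted points, maintaining a stack; pop the top while the last three entries make a non-left turn (cross product ≤ 0).
  4. Final stack is the convex hull in CCW order: (-4, -8), (-2, -8), (-10, 9), (-9, -7).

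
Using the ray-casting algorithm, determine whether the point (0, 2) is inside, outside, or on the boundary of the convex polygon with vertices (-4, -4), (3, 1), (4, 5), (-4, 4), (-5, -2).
The point (0, 2) lies strictly inside the polygon

Cast a horizontal ray to the right from the query point and count how many polygon edges it crosses (each edge strictly once or zero times, handled with the usual half-open convention). 
Parity of crossings → odd ⇒ inside.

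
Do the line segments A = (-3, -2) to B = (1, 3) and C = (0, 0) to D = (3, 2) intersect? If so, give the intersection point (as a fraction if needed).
No (intersection of containing lines falls outside at least one segment)

Parametrize and solve: t = 0, s = -1. At least one of these is outside [0, 1], so the segments do not intersect.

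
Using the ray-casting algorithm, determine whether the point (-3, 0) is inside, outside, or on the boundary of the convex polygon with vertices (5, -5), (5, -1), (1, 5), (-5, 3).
The point (-3, 0) lies strictly outside the polygon

Cast a horizontal ray to the right from the query point and count how many polygon edges it crosses (each edge strictly once or zero times, handled with the usual half-open convention). 
Parity of crossings → even ⇒ outside.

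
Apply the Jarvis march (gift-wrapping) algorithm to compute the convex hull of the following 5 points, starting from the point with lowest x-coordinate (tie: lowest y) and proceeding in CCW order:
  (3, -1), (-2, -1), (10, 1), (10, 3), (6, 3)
Hull (CCW) = [(-2, -1), (3, -1), (10, 1), (10, 3), (6, 3)]

Jarvis march: at each step, from the current hull vertex p, select the next vertex q as the point such that every other point lies strictly to the left of (or on) the directed line p → q. (Equivalently: for every other point r, the cross product (q − p) × (r − p) ≥ 0.)
Starting point (lowest x, tie lowest y): (-2, -1). Wrap until returning to start. Resulting hull: (-2, -1), (3, -1), (10, 1), (10, 3), (6, 3).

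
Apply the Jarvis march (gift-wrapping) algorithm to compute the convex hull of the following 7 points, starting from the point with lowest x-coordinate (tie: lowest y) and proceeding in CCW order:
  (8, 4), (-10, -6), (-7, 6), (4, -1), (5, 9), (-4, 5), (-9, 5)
Hull (CCW) = [(-10, -6), (4, -1), (8, 4), (5, 9), (-7, 6), (-9, 5)]

Jarvis march: at each step, from the current hull vertex p, select the next vertex q as the point such that every other point lies strictly to the left of (or on) the directed line p → q. (Equivalently: for every other point r, the cross product (q − p) × (r − p) ≥ 0.)
Starting point (lowest x, tie lowest y): (-10, -6). Wrap until returning to start. Resulting hull: (-10, -6), (4, -1), (8, 4), (5, 9), (-7, 6), (-9, 5).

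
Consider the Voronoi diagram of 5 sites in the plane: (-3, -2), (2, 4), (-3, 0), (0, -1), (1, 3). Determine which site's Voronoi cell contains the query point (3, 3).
Nearest site = (2, 4)

The Voronoi cell of site s contains exactly those query points closer to s than to any other site. Compute squared distances from q = (3, 3) to each site:
  (2 − 3)² + (4 − 3)² = 2
  (1 − 3)² + (3 − 3)² = 4
  (0 − 3)² + (-1 − 3)² = 25
  (-3 − 3)² + (0 − 3)² = 45
  (-3 − 3)² + (-2 − 3)² = 61
Minimum is attained by (2, 4), so q lies in its Voronoi cell.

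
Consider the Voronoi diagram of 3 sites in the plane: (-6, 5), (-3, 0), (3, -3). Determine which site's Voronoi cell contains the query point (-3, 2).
Nearest site = (-3, 0)

The Voronoi cell of site s contains exactly those query points closer to s than to any other site. Compute squared distances from q = (-3, 2) to each site:
  (-3 − -3)² + (0 − 2)² = 4
  (-6 − -3)² + (5 − 2)² = 18
  (3 − -3)² + (-3 − 2)² = 61
Minimum is attained by (-3, 0), so q lies in its Voronoi cell.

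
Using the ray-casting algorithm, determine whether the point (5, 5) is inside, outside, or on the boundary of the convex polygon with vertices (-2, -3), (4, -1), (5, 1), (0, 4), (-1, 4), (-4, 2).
The point (5, 5) lies strictly outside the polygon

Cast a horizontal ray to the right from the query point and count how many polygon edges it crosses (each edge strictly once or zero times, handled with the usual half-open convention). 
Parity of crossings → even ⇒ outside.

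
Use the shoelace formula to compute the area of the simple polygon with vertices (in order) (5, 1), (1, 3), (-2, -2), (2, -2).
Area = 19

Shoelace formula: Area = (1/2) |Σ_i (x_i · y_{i+1} − x_{i+1} · y_i)| (indices mod n). Compute each cross term:
  (5)(3) − (1)(1) = 14
  (1)(-2) − (-2)(3) = 4
  (-2)(-2) − (2)(-2) = 8
  (2)(1) − (5)(-2) = 12
Sum = 38, so (signed) Area = 38/2 = 19, |Area| = 19.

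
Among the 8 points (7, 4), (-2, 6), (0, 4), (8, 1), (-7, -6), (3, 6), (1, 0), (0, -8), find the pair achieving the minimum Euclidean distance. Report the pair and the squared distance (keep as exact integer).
Pair = ((-2, 6), (0, 4)); squared distance = 8

Compute all C(8, 2) = 28 pairwise squared distances (x_i − x_j)² + (y_i − y_j)². The minimum is 8, attained by the pair ((-2, 6), (0, 4)).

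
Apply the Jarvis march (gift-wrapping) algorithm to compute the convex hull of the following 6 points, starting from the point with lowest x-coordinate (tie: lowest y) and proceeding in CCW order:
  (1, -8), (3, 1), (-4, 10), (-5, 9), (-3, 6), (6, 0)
Hull (CCW) = [(-5, 9), (1, -8), (6, 0), (-4, 10)]

Jarvis march: at each step, from the current hull vertex p, select the next vertex q as the point such that every other point lies strictly to the left of (or on) the directed line p → q. (Equivalently: for every other point r, the cross product (q − p) × (r − p) ≥ 0.)
Starting point (lowest x, tie lowest y): (-5, 9). Wrap until returning to start. Resulting hull: (-5, 9), (1, -8), (6, 0), (-4, 10).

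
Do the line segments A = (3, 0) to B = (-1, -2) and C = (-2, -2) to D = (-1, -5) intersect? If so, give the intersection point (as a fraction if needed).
No (intersection of containing lines falls outside at least one segment)

Parametrize and solve: t = 17/14, s = 1/7. At least one of these is outside [0, 1], so the segments do not intersect.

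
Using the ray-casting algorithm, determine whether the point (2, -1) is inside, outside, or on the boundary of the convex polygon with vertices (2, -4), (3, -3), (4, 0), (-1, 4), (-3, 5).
The point (2, -1) lies strictly inside the polygon

Cast a horizontal ray to the right from the query point and count how many polygon edges it crosses (each edge strictly once or zero times, handled with the usual half-open convention). 
Parity of crossings → odd ⇒ inside.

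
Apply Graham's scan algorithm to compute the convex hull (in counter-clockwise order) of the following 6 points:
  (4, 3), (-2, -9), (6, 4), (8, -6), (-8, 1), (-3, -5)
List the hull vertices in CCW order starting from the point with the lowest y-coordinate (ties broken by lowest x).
Hull (CCW) = [(-2, -9), (8, -6), (6, 4), (-8, 1)]

Graham scan procedure:
  1. Find the pivot p₀ = point with lowest y (tie → lowest x): (-2, -9).
  2. Sort the remaining points by polar angle around p₀.
  3. Walk through sorted points, maintaining a stack; pop the top while the last three entries make a non-left turn (cross product ≤ 0).
  4. Final stack is the convex hull in CCW order: (-2, -9), (8, -6), (6, 4), (-8, 1).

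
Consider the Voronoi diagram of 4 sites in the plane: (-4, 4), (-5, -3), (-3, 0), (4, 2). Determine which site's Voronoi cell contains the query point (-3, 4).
Nearest site = (-4, 4)

The Voronoi cell of site s contains exactly those query points closer to s than to any other site. Compute squared distances from q = (-3, 4) to each site:
  (-4 − -3)² + (4 − 4)² = 1
  (-3 − -3)² + (0 − 4)² = 16
  (-5 − -3)² + (-3 − 4)² = 53
  (4 − -3)² + (2 − 4)² = 53
Minimum is attained by (-4, 4), so q lies in its Voronoi cell.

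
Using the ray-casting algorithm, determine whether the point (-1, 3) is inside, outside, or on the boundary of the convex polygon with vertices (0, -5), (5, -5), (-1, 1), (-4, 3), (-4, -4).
The point (-1, 3) lies strictly outside the polygon

Cast a horizontal ray to the right from the query point and count how many polygon edges it crosses (each edge strictly once or zero times, handled with the usual half-open convention). 
Parity of crossings → even ⇒ outside.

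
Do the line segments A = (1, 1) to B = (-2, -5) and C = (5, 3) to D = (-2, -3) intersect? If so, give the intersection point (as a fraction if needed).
Yes; intersection at (-1/4, -3/2) (t = 5/12 on AB, s = 3/4 on CD)

Parametrize AB as A + t(B − A) = (1 + -3 t, 1 + -6 t) and CD as C + s(D − C) = (5 + -7 s, 3 + -6 s). Solve the linear system for (t, s). Determinant = 24 ≠ 0, so a unique intersection of the containing lines exists. Solution: t = 5/12, s = 3/4 — both in [0, 1], so the segments cross. Intersection point: (-1/4, -3/2).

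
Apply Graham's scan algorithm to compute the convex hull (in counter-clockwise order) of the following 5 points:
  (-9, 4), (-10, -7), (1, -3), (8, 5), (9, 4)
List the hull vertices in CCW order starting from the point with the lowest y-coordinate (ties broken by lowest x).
Hull (CCW) = [(-10, -7), (1, -3), (9, 4), (8, 5), (-9, 4)]

Graham scan procedure:
  1. Find the pivot p₀ = point with lowest y (tie → lowest x): (-10, -7).
  2. Sort the remaining points by polar angle around p₀.
  3. Walk through sorted points, maintaining a stack; pop the top while the last three entries make a non-left turn (cross product ≤ 0).
  4. Final stack is the convex hull in CCW order: (-10, -7), (1, -3), (9, 4), (8, 5), (-9, 4).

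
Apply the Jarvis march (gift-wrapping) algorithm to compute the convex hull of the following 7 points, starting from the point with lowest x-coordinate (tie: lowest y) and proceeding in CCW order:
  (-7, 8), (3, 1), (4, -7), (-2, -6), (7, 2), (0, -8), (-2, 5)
Hull (CCW) = [(-7, 8), (-2, -6), (0, -8), (4, -7), (7, 2)]

Jarvis march: at each step, from the current hull vertex p, select the next vertex q as the point such that every other point lies strictly to the left of (or on) the directed line p → q. (Equivalently: for every other point r, the cross product (q − p) × (r − p) ≥ 0.)
Starting point (lowest x, tie lowest y): (-7, 8). Wrap until returning to start. Resulting hull: (-7, 8), (-2, -6), (0, -8), (4, -7), (7, 2).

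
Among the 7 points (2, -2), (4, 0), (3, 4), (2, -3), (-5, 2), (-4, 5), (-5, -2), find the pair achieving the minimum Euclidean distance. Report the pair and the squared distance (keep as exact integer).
Pair = ((2, -2), (2, -3)); squared distance = 1

Compute all C(7, 2) = 21 pairwise squared distances (x_i − x_j)² + (y_i − y_j)². The minimum is 1, attained by the pair ((2, -2), (2, -3)).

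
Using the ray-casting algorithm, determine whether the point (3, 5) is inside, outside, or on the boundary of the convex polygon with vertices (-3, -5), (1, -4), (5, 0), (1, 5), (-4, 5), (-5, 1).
The point (3, 5) lies strictly outside the polygon

Cast a horizontal ray to the right from the query point and count how many polygon edges it crosses (each edge strictly once or zero times, handled with the usual half-open convention). 
Parity of crossings → even ⇒ outside.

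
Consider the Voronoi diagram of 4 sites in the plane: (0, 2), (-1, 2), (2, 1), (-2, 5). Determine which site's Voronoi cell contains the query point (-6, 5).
Nearest site = (-2, 5)

The Voronoi cell of site s contains exactly those query points closer to s than to any other site. Compute squared distances from q = (-6, 5) to each site:
  (-2 − -6)² + (5 − 5)² = 16
  (-1 − -6)² + (2 − 5)² = 34
  (0 − -6)² + (2 − 5)² = 45
  (2 − -6)² + (1 − 5)² = 80
Minimum is attained by (-2, 5), so q lies in its Voronoi cell.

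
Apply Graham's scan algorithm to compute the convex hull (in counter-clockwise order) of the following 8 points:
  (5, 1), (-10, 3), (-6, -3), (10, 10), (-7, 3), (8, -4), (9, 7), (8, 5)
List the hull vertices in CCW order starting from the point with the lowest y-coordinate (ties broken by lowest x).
Hull (CCW) = [(8, -4), (10, 10), (-10, 3), (-6, -3)]

Graham scan procedure:
  1. Find the pivot p₀ = point with lowest y (tie → lowest x): (8, -4).
  2. Sort the remaining points by polar angle around p₀.
  3. Walk through sorted points, maintaining a stack; pop the top while the last three entries make a non-left turn (cross product ≤ 0).
  4. Final stack is the convex hull in CCW order: (8, -4), (10, 10), (-10, 3), (-6, -3).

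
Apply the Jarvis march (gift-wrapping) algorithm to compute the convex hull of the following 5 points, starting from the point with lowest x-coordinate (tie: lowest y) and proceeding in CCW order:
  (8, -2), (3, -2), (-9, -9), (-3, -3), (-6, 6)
Hull (CCW) = [(-9, -9), (8, -2), (-6, 6)]

Jarvis march: at each step, from the current hull vertex p, select the next vertex q as the point such that every other point lies strictly to the left of (or on) the directed line p → q. (Equivalently: for every other point r, the cross product (q − p) × (r − p) ≥ 0.)
Starting point (lowest x, tie lowest y): (-9, -9). Wrap until returning to start. Resulting hull: (-9, -9), (8, -2), (-6, 6).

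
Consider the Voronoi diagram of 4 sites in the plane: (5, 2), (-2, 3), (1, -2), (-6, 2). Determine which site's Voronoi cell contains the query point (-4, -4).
Nearest site = (1, -2)

The Voronoi cell of site s contains exactly those query points closer to s than to any other site. Compute squared distances from q = (-4, -4) to each site:
  (1 − -4)² + (-2 − -4)² = 29
  (-6 − -4)² + (2 − -4)² = 40
  (-2 − -4)² + (3 − -4)² = 53
  (5 − -4)² + (2 − -4)² = 117
Minimum is attained by (1, -2), so q lies in its Voronoi cell.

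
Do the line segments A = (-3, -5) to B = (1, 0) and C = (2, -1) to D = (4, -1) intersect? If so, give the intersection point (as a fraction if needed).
No (intersection of containing lines falls outside at least one segment)

Parametrize and solve: t = 4/5, s = -9/10. At least one of these is outside [0, 1], so the segments do not intersect.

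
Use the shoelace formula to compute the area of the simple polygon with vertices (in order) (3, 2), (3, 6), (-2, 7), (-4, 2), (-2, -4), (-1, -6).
Area = 113/2

Shoelace formula: Area = (1/2) |Σ_i (x_i · y_{i+1} − x_{i+1} · y_i)| (indices mod n). Compute each cross term:
  (3)(6) − (3)(2) = 12
  (3)(7) − (-2)(6) = 33
  (-2)(2) − (-4)(7) = 24
  (-4)(-4) − (-2)(2) = 20
  (-2)(-6) − (-1)(-4) = 8
  (-1)(2) − (3)(-6) = 16
Sum = 113, so (signed) Area = 113/2 = 113/2, |Area| = 113/2.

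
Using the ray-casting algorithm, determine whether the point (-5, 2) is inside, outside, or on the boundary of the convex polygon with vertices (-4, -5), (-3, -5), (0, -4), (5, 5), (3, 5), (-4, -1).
The point (-5, 2) lies strictly outside the polygon

Cast a horizontal ray to the right from the query point and count how many polygon edges it crosses (each edge strictly once or zero times, handled with the usual half-open convention). 
Parity of crossings → even ⇒ outside.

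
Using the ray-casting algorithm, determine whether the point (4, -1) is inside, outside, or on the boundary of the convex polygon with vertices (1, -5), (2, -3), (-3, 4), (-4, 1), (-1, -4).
The point (4, -1) lies strictly outside the polygon

Cast a horizontal ray to the right from the query point and count how many polygon edges it crosses (each edge strictly once or zero times, handled with the usual half-open convention). 
Parity of crossings → even ⇒ outside.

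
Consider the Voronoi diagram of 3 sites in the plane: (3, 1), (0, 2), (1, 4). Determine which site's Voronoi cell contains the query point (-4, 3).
Nearest site = (0, 2)

The Voronoi cell of site s contains exactly those query points closer to s than to any other site. Compute squared distances from q = (-4, 3) to each site:
  (0 − -4)² + (2 − 3)² = 17
  (1 − -4)² + (4 − 3)² = 26
  (3 − -4)² + (1 − 3)² = 53
Minimum is attained by (0, 2), so q lies in its Voronoi cell.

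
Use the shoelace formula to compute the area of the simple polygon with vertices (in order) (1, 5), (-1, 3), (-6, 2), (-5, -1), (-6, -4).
Area = 14

Shoelace formula: Area = (1/2) |Σ_i (x_i · y_{i+1} − x_{i+1} · y_i)| (indices mod n). Compute each cross term:
  (1)(3) − (-1)(5) = 8
  (-1)(2) − (-6)(3) = 16
  (-6)(-1) − (-5)(2) = 16
  (-5)(-4) − (-6)(-1) = 14
  (-6)(5) − (1)(-4) = -26
Sum = 28, so (signed) Area = 28/2 = 14, |Area| = 14.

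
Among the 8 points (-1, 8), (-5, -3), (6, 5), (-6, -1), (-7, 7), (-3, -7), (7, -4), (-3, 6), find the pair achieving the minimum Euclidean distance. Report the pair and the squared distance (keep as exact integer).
Pair = ((-5, -3), (-6, -1)); squared distance = 5

Compute all C(8, 2) = 28 pairwise squared distances (x_i − x_j)² + (y_i − y_j)². The minimum is 5, attained by the pair ((-5, -3), (-6, -1)).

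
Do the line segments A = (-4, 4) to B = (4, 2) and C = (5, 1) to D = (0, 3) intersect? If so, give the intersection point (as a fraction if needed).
Yes; intersection at (0, 3) (t = 1/2 on AB, s = 1 on CD)

Parametrize AB as A + t(B − A) = (-4 + 8 t, 4 + -2 t) and CD as C + s(D − C) = (5 + -5 s, 1 + 2 s). Solve the linear system for (t, s). Determinant = -6 ≠ 0, so a unique intersection of the containing lines exists. Solution: t = 1/2, s = 1 — both in [0, 1], so the segments cross. Intersection point: (0, 3).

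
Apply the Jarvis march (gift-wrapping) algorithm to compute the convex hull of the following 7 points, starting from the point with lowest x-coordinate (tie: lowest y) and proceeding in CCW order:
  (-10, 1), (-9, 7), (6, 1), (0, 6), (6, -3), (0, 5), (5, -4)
Hull (CCW) = [(-10, 1), (5, -4), (6, -3), (6, 1), (0, 6), (-9, 7)]

Jarvis march: at each step, from the current hull vertex p, select the next vertex q as the point such that every other point lies strictly to the left of (or on) the directed line p → q. (Equivalently: for every other point r, the cross product (q − p) × (r − p) ≥ 0.)
Starting point (lowest x, tie lowest y): (-10, 1). Wrap until returning to start. Resulting hull: (-10, 1), (5, -4), (6, -3), (6, 1), (0, 6), (-9, 7).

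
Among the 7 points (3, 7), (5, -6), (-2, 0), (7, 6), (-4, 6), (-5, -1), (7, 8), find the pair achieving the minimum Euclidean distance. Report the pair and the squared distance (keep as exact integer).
Pair = ((7, 6), (7, 8)); squared distance = 4

Compute all C(7, 2) = 21 pairwise squared distances (x_i − x_j)² + (y_i − y_j)². The minimum is 4, attained by the pair ((7, 6), (7, 8)).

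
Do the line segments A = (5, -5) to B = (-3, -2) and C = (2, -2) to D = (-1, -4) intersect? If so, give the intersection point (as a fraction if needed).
Yes; intersection at (1/5, -16/5) (t = 3/5 on AB, s = 3/5 on CD)

Parametrize AB as A + t(B − A) = (5 + -8 t, -5 + 3 t) and CD as C + s(D − C) = (2 + -3 s, -2 + -2 s). Solve the linear system for (t, s). Determinant = -25 ≠ 0, so a unique intersection of the containing lines exists. Solution: t = 3/5, s = 3/5 — both in [0, 1], so the segments cross. Intersection point: (1/5, -16/5).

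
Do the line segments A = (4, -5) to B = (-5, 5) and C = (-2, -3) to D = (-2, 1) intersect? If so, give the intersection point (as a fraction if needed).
No (intersection of containing lines falls outside at least one segment)

Parametrize and solve: t = 2/3, s = 7/6. At least one of these is outside [0, 1], so the segments do not intersect.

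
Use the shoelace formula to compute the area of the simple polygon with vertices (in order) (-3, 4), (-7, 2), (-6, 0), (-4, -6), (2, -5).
Area = 95/2

Shoelace formula: Area = (1/2) |Σ_i (x_i · y_{i+1} − x_{i+1} · y_i)| (indices mod n). Compute each cross term:
  (-3)(2) − (-7)(4) = 22
  (-7)(0) − (-6)(2) = 12
  (-6)(-6) − (-4)(0) = 36
  (-4)(-5) − (2)(-6) = 32
  (2)(4) − (-3)(-5) = -7
Sum = 95, so (signed) Area = 95/2 = 95/2, |Area| = 95/2.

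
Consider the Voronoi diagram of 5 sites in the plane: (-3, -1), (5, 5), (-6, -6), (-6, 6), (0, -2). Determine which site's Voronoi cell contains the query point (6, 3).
Nearest site = (5, 5)

The Voronoi cell of site s contains exactly those query points closer to s than to any other site. Compute squared distances from q = (6, 3) to each site:
  (5 − 6)² + (5 − 3)² = 5
  (0 − 6)² + (-2 − 3)² = 61
  (-3 − 6)² + (-1 − 3)² = 97
  (-6 − 6)² + (6 − 3)² = 153
  (-6 − 6)² + (-6 − 3)² = 225
Minimum is attained by (5, 5), so q lies in its Voronoi cell.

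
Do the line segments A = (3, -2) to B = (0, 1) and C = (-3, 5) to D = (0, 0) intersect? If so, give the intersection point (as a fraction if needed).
No (intersection of containing lines falls outside at least one segment)

Parametrize and solve: t = 3/2, s = 1/2. At least one of these is outside [0, 1], so the segments do not intersect.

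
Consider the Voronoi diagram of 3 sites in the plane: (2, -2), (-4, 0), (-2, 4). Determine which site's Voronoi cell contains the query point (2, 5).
Nearest site = (-2, 4)

The Voronoi cell of site s contains exactly those query points closer to s than to any other site. Compute squared distances from q = (2, 5) to each site:
  (-2 − 2)² + (4 − 5)² = 17
  (2 − 2)² + (-2 − 5)² = 49
  (-4 − 2)² + (0 − 5)² = 61
Minimum is attained by (-2, 4), so q lies in its Voronoi cell.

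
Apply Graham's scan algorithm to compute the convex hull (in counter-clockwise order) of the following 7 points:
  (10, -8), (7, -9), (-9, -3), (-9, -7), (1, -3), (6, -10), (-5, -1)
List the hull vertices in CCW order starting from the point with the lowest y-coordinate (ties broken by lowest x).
Hull (CCW) = [(6, -10), (10, -8), (1, -3), (-5, -1), (-9, -3), (-9, -7)]

Graham scan procedure:
  1. Find the pivot p₀ = point with lowest y (tie → lowest x): (6, -10).
  2. Sort the remaining points by polar angle around p₀.
  3. Walk through sorted points, maintaining a stack; pop the top while the last three entries make a non-left turn (cross product ≤ 0).
  4. Final stack is the convex hull in CCW order: (6, -10), (10, -8), (1, -3), (-5, -1), (-9, -3), (-9, -7).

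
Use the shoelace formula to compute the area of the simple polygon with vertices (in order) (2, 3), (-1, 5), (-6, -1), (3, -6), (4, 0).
Area = 119/2

Shoelace formula: Area = (1/2) |Σ_i (x_i · y_{i+1} − x_{i+1} · y_i)| (indices mod n). Compute each cross term:
  (2)(5) − (-1)(3) = 13
  (-1)(-1) − (-6)(5) = 31
  (-6)(-6) − (3)(-1) = 39
  (3)(0) − (4)(-6) = 24
  (4)(3) − (2)(0) = 12
Sum = 119, so (signed) Area = 119/2 = 119/2, |Area| = 119/2.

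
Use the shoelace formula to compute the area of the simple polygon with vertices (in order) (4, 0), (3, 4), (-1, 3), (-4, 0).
Area = 41/2

Shoelace formula: Area = (1/2) |Σ_i (x_i · y_{i+1} − x_{i+1} · y_i)| (indices mod n). Compute each cross term:
  (4)(4) − (3)(0) = 16
  (3)(3) − (-1)(4) = 13
  (-1)(0) − (-4)(3) = 12
  (-4)(0) − (4)(0) = 0
Sum = 41, so (signed) Area = 41/2 = 41/2, |Area| = 41/2.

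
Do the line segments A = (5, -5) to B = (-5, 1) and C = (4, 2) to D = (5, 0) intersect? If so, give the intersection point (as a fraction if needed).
No (intersection of containing lines falls outside at least one segment)

Parametrize and solve: t = -5/14, s = 32/7. At least one of these is outside [0, 1], so the segments do not intersect.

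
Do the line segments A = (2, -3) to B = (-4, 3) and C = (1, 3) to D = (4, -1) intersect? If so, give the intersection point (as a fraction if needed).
No (intersection of containing lines falls outside at least one segment)

Parametrize and solve: t = -7/3, s = 5. At least one of these is outside [0, 1], so the segments do not intersect.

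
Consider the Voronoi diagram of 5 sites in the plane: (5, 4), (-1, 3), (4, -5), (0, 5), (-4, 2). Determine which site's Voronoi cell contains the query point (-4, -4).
Nearest site = (-4, 2)

The Voronoi cell of site s contains exactly those query points closer to s than to any other site. Compute squared distances from q = (-4, -4) to each site:
  (-4 − -4)² + (2 − -4)² = 36
  (-1 − -4)² + (3 − -4)² = 58
  (4 − -4)² + (-5 − -4)² = 65
  (0 − -4)² + (5 − -4)² = 97
  (5 − -4)² + (4 − -4)² = 145
Minimum is attained by (-4, 2), so q lies in its Voronoi cell.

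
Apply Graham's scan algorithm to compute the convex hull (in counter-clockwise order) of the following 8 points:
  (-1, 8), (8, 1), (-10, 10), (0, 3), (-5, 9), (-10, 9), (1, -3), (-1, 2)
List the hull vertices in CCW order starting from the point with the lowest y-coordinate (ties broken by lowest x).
Hull (CCW) = [(1, -3), (8, 1), (-1, 8), (-5, 9), (-10, 10), (-10, 9)]

Graham scan procedure:
  1. Find the pivot p₀ = point with lowest y (tie → lowest x): (1, -3).
  2. Sort the remaining points by polar angle around p₀.
  3. Walk through sorted points, maintaining a stack; pop the top while the last three entries make a non-left turn (cross product ≤ 0).
  4. Final stack is the convex hull in CCW order: (1, -3), (8, 1), (-1, 8), (-5, 9), (-10, 10), (-10, 9).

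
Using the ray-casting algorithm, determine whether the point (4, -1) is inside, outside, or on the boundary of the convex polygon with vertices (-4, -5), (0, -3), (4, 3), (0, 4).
The point (4, -1) lies strictly outside the polygon

Cast a horizontal ray to the right from the query point and count how many polygon edges it crosses (each edge strictly once or zero times, handled with the usual half-open convention). 
Parity of crossings → even ⇒ outside.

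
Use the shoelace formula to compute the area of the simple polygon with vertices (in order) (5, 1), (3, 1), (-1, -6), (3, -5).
Area = 18

Shoelace formula: Area = (1/2) |Σ_i (x_i · y_{i+1} − x_{i+1} · y_i)| (indices mod n). Compute each cross term:
  (5)(1) − (3)(1) = 2
  (3)(-6) − (-1)(1) = -17
  (-1)(-5) − (3)(-6) = 23
  (3)(1) − (5)(-5) = 28
Sum = 36, so (signed) Area = 36/2 = 18, |Area| = 18.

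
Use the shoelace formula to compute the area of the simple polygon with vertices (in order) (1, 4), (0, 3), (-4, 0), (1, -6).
Area = 49/2

Shoelace formula: Area = (1/2) |Σ_i (x_i · y_{i+1} − x_{i+1} · y_i)| (indices mod n). Compute each cross term:
  (1)(3) − (0)(4) = 3
  (0)(0) − (-4)(3) = 12
  (-4)(-6) − (1)(0) = 24
  (1)(4) − (1)(-6) = 10
Sum = 49, so (signed) Area = 49/2 = 49/2, |Area| = 49/2.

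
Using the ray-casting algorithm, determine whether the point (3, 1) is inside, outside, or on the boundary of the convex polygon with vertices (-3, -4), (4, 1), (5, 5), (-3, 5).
The point (3, 1) lies strictly inside the polygon

Cast a horizontal ray to the right from the query point and count how many polygon edges it crosses (each edge strictly once or zero times, handled with the usual half-open convention). 
Parity of crossings → odd ⇒ inside.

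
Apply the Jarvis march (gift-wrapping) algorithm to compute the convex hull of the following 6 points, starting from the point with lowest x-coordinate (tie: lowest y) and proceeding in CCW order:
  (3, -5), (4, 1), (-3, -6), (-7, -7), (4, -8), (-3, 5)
Hull (CCW) = [(-7, -7), (4, -8), (4, 1), (-3, 5)]

Jarvis march: at each step, from the current hull vertex p, select the next vertex q as the point such that every other point lies strictly to the left of (or on) the directed line p → q. (Equivalently: for every other point r, the cross product (q − p) × (r − p) ≥ 0.)
Starting point (lowest x, tie lowest y): (-7, -7). Wrap until returning to start. Resulting hull: (-7, -7), (4, -8), (4, 1), (-3, 5).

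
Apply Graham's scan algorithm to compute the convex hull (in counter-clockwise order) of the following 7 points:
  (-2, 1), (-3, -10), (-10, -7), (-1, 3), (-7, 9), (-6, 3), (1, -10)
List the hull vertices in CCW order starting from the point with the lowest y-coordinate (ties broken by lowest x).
Hull (CCW) = [(-3, -10), (1, -10), (-1, 3), (-7, 9), (-10, -7)]

Graham scan procedure:
  1. Find the pivot p₀ = point with lowest y (tie → lowest x): (-3, -10).
  2. Sort the remaining points by polar angle around p₀.
  3. Walk through sorted points, maintaining a stack; pop the top while the last three entries make a non-left turn (cross product ≤ 0).
  4. Final stack is the convex hull in CCW order: (-3, -10), (1, -10), (-1, 3), (-7, 9), (-10, -7).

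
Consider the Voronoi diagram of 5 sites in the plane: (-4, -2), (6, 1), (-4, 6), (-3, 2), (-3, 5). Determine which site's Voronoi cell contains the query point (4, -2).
Nearest site = (6, 1)

The Voronoi cell of site s contains exactly those query points closer to s than to any other site. Compute squared distances from q = (4, -2) to each site:
  (6 − 4)² + (1 − -2)² = 13
  (-4 − 4)² + (-2 − -2)² = 64
  (-3 − 4)² + (2 − -2)² = 65
  (-3 − 4)² + (5 − -2)² = 98
  (-4 − 4)² + (6 − -2)² = 128
Minimum is attained by (6, 1), so q lies in its Voronoi cell.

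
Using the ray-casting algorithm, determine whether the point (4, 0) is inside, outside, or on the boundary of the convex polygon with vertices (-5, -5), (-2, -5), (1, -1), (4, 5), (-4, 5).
The point (4, 0) lies strictly outside the polygon

Cast a horizontal ray to the right from the query point and count how many polygon edges it crosses (each edge strictly once or zero times, handled with the usual half-open convention). 
Parity of crossings → even ⇒ outside.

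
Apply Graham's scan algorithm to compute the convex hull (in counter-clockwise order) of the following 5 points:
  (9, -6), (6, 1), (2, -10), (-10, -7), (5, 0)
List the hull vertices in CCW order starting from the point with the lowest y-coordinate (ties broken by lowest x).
Hull (CCW) = [(2, -10), (9, -6), (6, 1), (-10, -7)]

Graham scan procedure:
  1. Find the pivot p₀ = point with lowest y (tie → lowest x): (2, -10).
  2. Sort the remaining points by polar angle around p₀.
  3. Walk through sorted points, maintaining a stack; pop the top while the last three entries make a non-left turn (cross product ≤ 0).
  4. Final stack is the convex hull in CCW order: (2, -10), (9, -6), (6, 1), (-10, -7).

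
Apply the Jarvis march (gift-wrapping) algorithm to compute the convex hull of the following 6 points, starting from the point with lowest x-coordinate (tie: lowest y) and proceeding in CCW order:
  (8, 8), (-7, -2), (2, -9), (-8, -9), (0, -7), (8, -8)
Hull (CCW) = [(-8, -9), (2, -9), (8, -8), (8, 8), (-7, -2)]

Jarvis march: at each step, from the current hull vertex p, select the next vertex q as the point such that every other point lies strictly to the left of (or on) the directed line p → q. (Equivalently: for every other point r, the cross product (q − p) × (r − p) ≥ 0.)
Starting point (lowest x, tie lowest y): (-8, -9). Wrap until returning to start. Resulting hull: (-8, -9), (2, -9), (8, -8), (8, 8), (-7, -2).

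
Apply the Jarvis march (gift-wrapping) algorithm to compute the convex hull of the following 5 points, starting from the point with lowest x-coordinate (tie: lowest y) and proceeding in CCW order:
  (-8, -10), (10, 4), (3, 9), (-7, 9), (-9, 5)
Hull (CCW) = [(-9, 5), (-8, -10), (10, 4), (3, 9), (-7, 9)]

Jarvis march: at each step, from the current hull vertex p, select the next vertex q as the point such that every other point lies strictly to the left of (or on) the directed line p → q. (Equivalently: for every other point r, the cross product (q − p) × (r − p) ≥ 0.)
Starting point (lowest x, tie lowest y): (-9, 5). Wrap until returning to start. Resulting hull: (-9, 5), (-8, -10), (10, 4), (3, 9), (-7, 9).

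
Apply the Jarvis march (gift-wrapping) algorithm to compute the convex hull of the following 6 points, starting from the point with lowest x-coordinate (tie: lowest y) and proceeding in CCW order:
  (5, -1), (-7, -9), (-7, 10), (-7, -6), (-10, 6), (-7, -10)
Hull (CCW) = [(-10, 6), (-7, -10), (5, -1), (-7, 10)]

Jarvis march: at each step, from the current hull vertex p, select the next vertex q as the point such that every other point lies strictly to the left of (or on) the directed line p → q. (Equivalently: for every other point r, the cross product (q − p) × (r − p) ≥ 0.)
Starting point (lowest x, tie lowest y): (-10, 6). Wrap until returning to start. Resulting hull: (-10, 6), (-7, -10), (5, -1), (-7, 10).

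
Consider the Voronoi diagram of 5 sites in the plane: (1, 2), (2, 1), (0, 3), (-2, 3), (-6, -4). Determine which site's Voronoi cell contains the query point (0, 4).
Nearest site = (0, 3)

The Voronoi cell of site s contains exactly those query points closer to s than to any other site. Compute squared distances from q = (0, 4) to each site:
  (0 − 0)² + (3 − 4)² = 1
  (-2 − 0)² + (3 − 4)² = 5
  (1 − 0)² + (2 − 4)² = 5
  (2 − 0)² + (1 − 4)² = 13
  (-6 − 0)² + (-4 − 4)² = 100
Minimum is attained by (0, 3), so q lies in its Voronoi cell.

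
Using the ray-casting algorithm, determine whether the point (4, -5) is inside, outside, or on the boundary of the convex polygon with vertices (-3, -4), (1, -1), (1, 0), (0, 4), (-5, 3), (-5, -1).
The point (4, -5) lies strictly outside the polygon

Cast a horizontal ray to the right from the query point and count how many polygon edges it crosses (each edge strictly once or zero times, handled with the usual half-open convention). 
Parity of crossings → even ⇒ outside.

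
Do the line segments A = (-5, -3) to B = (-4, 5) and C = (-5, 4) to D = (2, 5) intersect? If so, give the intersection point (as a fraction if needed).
Yes; intersection at (-226/55, 227/55) (t = 49/55 on AB, s = 7/55 on CD)

Parametrize AB as A + t(B − A) = (-5 + 1 t, -3 + 8 t) and CD as C + s(D − C) = (-5 + 7 s, 4 + 1 s). Solve the linear system for (t, s). Determinant = 55 ≠ 0, so a unique intersection of the containing lines exists. Solution: t = 49/55, s = 7/55 — both in [0, 1], so the segments cross. Intersection point: (-226/55, 227/55).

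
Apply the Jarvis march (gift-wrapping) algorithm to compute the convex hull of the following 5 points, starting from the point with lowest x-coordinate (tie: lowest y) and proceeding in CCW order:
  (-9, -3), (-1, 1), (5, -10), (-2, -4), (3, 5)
Hull (CCW) = [(-9, -3), (5, -10), (3, 5)]

Jarvis march: at each step, from the current hull vertex p, select the next vertex q as the point such that every other point lies strictly to the left of (or on) the directed line p → q. (Equivalently: for every other point r, the cross product (q − p) × (r − p) ≥ 0.)
Starting point (lowest x, tie lowest y): (-9, -3). Wrap until returning to start. Resulting hull: (-9, -3), (5, -10), (3, 5).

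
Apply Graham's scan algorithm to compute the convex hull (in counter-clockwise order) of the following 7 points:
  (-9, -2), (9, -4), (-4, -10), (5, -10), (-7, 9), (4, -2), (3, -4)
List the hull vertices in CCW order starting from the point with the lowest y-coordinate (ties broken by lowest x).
Hull (CCW) = [(-4, -10), (5, -10), (9, -4), (-7, 9), (-9, -2)]

Graham scan procedure:
  1. Find the pivot p₀ = point with lowest y (tie → lowest x): (-4, -10).
  2. Sort the remaining points by polar angle around p₀.
  3. Walk through sorted points, maintaining a stack; pop the top while the last three entries make a non-left turn (cross product ≤ 0).
  4. Final stack is the convex hull in CCW order: (-4, -10), (5, -10), (9, -4), (-7, 9), (-9, -2).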